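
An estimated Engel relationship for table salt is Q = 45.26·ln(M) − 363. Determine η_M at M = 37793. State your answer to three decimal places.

0.397

At M = 37793: Q = 114.035.
dQ/dM = 45.26/M = 0.00119758 at this income.
η = (dQ/dM)·(M/Q) = 0.00119758 × (37793/114.035) = 0.397.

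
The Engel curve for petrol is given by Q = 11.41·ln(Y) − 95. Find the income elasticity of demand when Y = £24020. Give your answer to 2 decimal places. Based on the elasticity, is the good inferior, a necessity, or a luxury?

At Y = 24020: Q = 20.089.
dQ/dY = 11.41/Y = 0.000475021 at this income.
η = (dQ/dY)·(Y/Q) = 0.000475021 × (24020/20.089) = 0.57.
Since 0 < η < 1, the good is a necessity.

0.57 (necessity)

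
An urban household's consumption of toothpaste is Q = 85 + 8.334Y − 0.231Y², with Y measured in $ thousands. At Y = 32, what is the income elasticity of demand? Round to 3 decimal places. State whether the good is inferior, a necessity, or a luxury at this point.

At Y = 32: Q = 115.1440.
dQ/dY = 8.334 − 0.462Y = -6.45000.
η = (dQ/dY)·(Y/Q) = -6.45000 × (32/115.1440) = -1.793.
η < 0 ⇒ inferior good.

-1.793 (inferior good)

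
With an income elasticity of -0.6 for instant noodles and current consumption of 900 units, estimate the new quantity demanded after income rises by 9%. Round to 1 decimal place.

851.4

%ΔQ ≈ η × %ΔI = -0.6 × 9% = -5.4%.
New Q ≈ 900 × (1 − 0.054) = 851.4.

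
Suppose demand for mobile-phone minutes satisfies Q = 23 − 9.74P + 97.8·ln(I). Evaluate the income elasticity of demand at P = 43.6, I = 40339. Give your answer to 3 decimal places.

At P = 43.6, I = 40339: Q = 635.512.
Holding P constant, ∂Q/∂I = 97.8/I = 0.00242445.
η_I = (∂Q/∂I)·(I/Q) = 0.00242445 × (40339/635.512) = 0.154.

0.154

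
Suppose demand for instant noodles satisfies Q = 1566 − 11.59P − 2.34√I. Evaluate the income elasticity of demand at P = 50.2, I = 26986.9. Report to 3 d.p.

-0.320

At P = 50.2, I = 26986.9: Q = 599.774.
Holding P constant, ∂Q/∂I = -2.34/(2√I) = -0.00712212.
η_I = (∂Q/∂I)·(I/Q) = -0.00712212 × (26986.9/599.774) = -0.320.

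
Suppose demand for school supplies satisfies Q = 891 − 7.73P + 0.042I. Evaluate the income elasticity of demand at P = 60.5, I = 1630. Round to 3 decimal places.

0.139

At P = 60.5, I = 1630: Q = 491.795.
Holding P constant, ∂Q/∂I = 0.042.
η_I = (∂Q/∂I)·(I/Q) = 0.042 × (1630/491.795) = 0.139.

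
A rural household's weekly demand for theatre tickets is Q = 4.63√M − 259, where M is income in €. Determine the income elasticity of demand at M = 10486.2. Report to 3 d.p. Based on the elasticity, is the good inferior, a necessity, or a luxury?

At M = 10486.2: Q = 215.122.
dQ/dM = 4.63/(2√M) = 0.0226069 at this income.
η = (dQ/dM)·(M/Q) = 0.0226069 × (10486.2/215.122) = 1.102.
Since η > 1, the good is a luxury.

1.102 (luxury)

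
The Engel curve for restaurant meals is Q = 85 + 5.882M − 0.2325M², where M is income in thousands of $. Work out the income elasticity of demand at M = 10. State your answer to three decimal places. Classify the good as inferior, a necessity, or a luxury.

0.102 (necessity)

At M = 10: Q = 120.5700.
dQ/dM = 5.882 − 0.465M = 1.23200.
η = (dQ/dM)·(M/Q) = 1.23200 × (10/120.5700) = 0.102.
0 < η < 1 ⇒ necessity.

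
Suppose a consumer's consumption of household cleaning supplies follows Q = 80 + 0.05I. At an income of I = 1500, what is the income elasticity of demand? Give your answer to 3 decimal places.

At I = 1500: Q = 155.000.
dQ/dI = 0.05.
η = (dQ/dI)·(I/Q) = 0.05 × (1500/155.000) = 0.484.

0.484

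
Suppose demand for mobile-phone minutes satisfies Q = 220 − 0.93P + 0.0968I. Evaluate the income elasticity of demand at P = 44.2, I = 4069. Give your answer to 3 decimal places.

At P = 44.2, I = 4069: Q = 572.773.
Holding P constant, ∂Q/∂I = 0.0968.
η_I = (∂Q/∂I)·(I/Q) = 0.0968 × (4069/572.773) = 0.688.

0.688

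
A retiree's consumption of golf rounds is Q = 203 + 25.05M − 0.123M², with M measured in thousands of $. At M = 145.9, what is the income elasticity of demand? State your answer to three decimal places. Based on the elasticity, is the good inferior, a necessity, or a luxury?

At M = 145.9: Q = 1239.5174.
dQ/dM = 25.05 − 0.246M = -10.84140.
η = (dQ/dM)·(M/Q) = -10.84140 × (145.9/1239.5174) = -1.276.
η < 0 ⇒ inferior good.

-1.276 (inferior good)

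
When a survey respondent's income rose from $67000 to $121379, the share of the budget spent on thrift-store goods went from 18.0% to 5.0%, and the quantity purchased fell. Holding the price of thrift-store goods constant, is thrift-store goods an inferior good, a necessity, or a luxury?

Quantity demanded falls as income rises, so η < 0.

inferior good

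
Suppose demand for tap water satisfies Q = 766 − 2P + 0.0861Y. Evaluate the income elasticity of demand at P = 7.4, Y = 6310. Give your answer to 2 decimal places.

0.42

At P = 7.4, Y = 6310: Q = 1294.491.
Holding P constant, ∂Q/∂Y = 0.0861.
η_Y = (∂Q/∂Y)·(Y/Q) = 0.0861 × (6310/1294.491) = 0.42.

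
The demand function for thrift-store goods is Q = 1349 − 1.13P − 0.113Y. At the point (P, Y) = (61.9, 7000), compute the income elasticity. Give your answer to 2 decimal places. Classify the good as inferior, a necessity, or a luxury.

-1.62 (inferior good)

At P = 61.9, Y = 7000: Q = 488.053.
Holding P constant, ∂Q/∂Y = −0.113.
η_Y = (∂Q/∂Y)·(Y/Q) = -0.113 × (7000/488.053) = -1.62.
Since η < 0, this is an inferior good.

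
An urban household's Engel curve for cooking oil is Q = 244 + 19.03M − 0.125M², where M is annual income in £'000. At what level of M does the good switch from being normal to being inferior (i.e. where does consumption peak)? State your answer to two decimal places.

dQ/dM = 19.03 − 0.25M.
The good is inferior where dQ/dM < 0. Setting dQ/dM = 0 gives M = 19.03 / 0.25 = 76.12.

76.12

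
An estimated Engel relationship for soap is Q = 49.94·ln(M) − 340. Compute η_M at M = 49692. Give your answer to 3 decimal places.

0.250

At M = 49692: Q = 200.031.
dQ/dM = 49.94/M = 0.00100499 at this income.
η = (dQ/dM)·(M/Q) = 0.00100499 × (49692/200.031) = 0.250.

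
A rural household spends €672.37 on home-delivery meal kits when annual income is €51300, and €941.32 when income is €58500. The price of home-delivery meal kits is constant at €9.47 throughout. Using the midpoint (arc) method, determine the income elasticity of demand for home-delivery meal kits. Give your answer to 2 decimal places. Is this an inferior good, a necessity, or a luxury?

With a constant price, Q₁ = 672.37/9.47 = 71.000 and Q₂ = 941.32/9.47 = 99.400 (equivalently, work directly with expenditure since P cancels).
Midpoint %ΔQ = (941.32 − 672.37)/806.85 = 0.33334; midpoint %ΔI = (58500 − 51300)/54900 = 0.13115.
η = 0.33334 / 0.13115 = 2.54.
η > 1 ⇒ luxury.

2.54 (luxury)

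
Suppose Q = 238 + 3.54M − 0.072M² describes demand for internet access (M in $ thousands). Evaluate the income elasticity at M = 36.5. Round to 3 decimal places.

-0.231

At M = 36.5: Q = 271.2880.
dQ/dM = 3.54 − 0.144M = -1.71600.
η = (dQ/dM)·(M/Q) = -1.71600 × (36.5/271.2880) = -0.231.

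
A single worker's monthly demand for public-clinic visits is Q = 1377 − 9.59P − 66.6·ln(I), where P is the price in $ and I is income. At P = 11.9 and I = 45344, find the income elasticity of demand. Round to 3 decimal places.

-0.121

At P = 11.9, I = 45344: Q = 548.792.
Holding P constant, ∂Q/∂I = -66.6/I = -0.00146877.
η_I = (∂Q/∂I)·(I/Q) = -0.00146877 × (45344/548.792) = -0.121.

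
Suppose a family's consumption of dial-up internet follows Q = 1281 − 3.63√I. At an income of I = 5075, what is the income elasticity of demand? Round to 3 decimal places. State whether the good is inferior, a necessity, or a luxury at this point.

At I = 5075: Q = 1022.402.
dQ/dI = -3.63/(2√I) = -0.0254776 at this income.
η = (dQ/dI)·(I/Q) = -0.0254776 × (5075/1022.402) = -0.126.
Since η < 0, the good is an inferior good.

-0.126 (inferior good)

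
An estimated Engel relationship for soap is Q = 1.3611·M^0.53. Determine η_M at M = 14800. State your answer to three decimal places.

For Q = A·M^β the income elasticity is constant and equal to β.
Here β = 0.53, so η = 0.530.

0.530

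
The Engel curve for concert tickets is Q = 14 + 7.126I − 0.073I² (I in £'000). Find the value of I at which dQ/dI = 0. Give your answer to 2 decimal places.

dQ/dI = 7.126 − 0.146I.
The good is inferior where dQ/dI < 0. Setting dQ/dI = 0 gives I = 7.126 / 0.146 = 48.81.

48.81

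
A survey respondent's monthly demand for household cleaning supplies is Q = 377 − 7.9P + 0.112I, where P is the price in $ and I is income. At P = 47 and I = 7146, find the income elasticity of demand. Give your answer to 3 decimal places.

0.993

At P = 47, I = 7146: Q = 806.052.
Holding P constant, ∂Q/∂I = 0.112.
η_I = (∂Q/∂I)·(I/Q) = 0.112 × (7146/806.052) = 0.993.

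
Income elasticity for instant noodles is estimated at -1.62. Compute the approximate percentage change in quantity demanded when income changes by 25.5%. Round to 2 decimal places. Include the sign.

%ΔQ ≈ η × %ΔI = -1.62 × 25.5% = -41.31%.

-41.31%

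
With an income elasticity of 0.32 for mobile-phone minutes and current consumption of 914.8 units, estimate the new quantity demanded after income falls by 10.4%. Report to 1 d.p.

%ΔQ ≈ η × %ΔI = 0.32 × (-10.4%) = -3.328%.
New Q ≈ 914.8 × (1 − 0.03328) = 884.4.

884.4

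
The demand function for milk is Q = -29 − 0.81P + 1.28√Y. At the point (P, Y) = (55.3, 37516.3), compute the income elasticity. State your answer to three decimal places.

At P = 55.3, Y = 37516.3: Q = 174.132.
Holding P constant, ∂Q/∂Y = 1.28/(2√Y) = 0.00330423.
η_Y = (∂Q/∂Y)·(Y/Q) = 0.00330423 × (37516.3/174.132) = 0.712.

0.712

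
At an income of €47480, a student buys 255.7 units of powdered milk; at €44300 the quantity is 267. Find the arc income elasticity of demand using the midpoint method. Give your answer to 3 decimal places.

-0.624

ΔQ = 267 − 255.7 = 11.3; midpoint Q̄ = (255.7 + 267)/2 = 261.35.
ΔI = 44300 − 47480 = -3180; midpoint Ī = (47480 + 44300)/2 = 45890.
η = (ΔQ/Q̄) ÷ (ΔI/Ī) = (11.3/261.35) ÷ (-3180/45890) = -0.624.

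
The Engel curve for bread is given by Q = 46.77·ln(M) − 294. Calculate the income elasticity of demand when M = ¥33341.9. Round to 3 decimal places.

At M = 33341.9: Q = 193.089.
dQ/dM = 46.77/M = 0.00140274 at this income.
η = (dQ/dM)·(M/Q) = 0.00140274 × (33341.9/193.089) = 0.242.

0.242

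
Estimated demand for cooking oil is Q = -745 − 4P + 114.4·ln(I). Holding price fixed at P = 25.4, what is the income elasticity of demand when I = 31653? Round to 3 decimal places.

At P = 25.4, I = 31653: Q = 338.880.
Holding P constant, ∂Q/∂I = 114.4/I = 0.00361419.
η_I = (∂Q/∂I)·(I/Q) = 0.00361419 × (31653/338.880) = 0.338.

0.338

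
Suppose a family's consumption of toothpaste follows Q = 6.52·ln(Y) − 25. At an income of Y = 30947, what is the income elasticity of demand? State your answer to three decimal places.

At Y = 30947: Q = 42.417.
dQ/dY = 6.52/Y = 0.000210683 at this income.
η = (dQ/dY)·(Y/Q) = 0.000210683 × (30947/42.417) = 0.154.

0.154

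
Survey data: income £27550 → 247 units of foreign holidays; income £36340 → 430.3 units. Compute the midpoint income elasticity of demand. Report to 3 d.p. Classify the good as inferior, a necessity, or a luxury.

ΔQ = 430.3 − 247 = 183.3; midpoint Q̄ = (247 + 430.3)/2 = 338.65.
ΔI = 36340 − 27550 = 8790; midpoint Ī = (27550 + 36340)/2 = 31945.
η = (ΔQ/Q̄) ÷ (ΔI/Ī) = (183.3/338.65) ÷ (8790/31945) = 1.967.
η > 1 ⇒ luxury.

1.967 (luxury)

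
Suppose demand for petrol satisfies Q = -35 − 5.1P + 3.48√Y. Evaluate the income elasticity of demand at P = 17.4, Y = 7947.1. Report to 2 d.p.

At P = 17.4, Y = 7947.1: Q = 186.490.
Holding P constant, ∂Q/∂Y = 3.48/(2√Y) = 0.0195184.
η_Y = (∂Q/∂Y)·(Y/Q) = 0.0195184 × (7947.1/186.490) = 0.83.

0.83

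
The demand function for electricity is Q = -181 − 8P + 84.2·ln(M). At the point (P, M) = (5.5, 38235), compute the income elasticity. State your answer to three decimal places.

At P = 5.5, M = 38235: Q = 663.437.
Holding P constant, ∂Q/∂M = 84.2/M = 0.00220217.
η_M = (∂Q/∂M)·(M/Q) = 0.00220217 × (38235/663.437) = 0.127.

0.127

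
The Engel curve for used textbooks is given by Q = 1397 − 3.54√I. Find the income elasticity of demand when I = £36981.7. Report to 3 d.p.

At I = 36981.7: Q = 716.236.
dQ/dI = -3.54/(2√I) = -0.00920407 at this income.
η = (dQ/dI)·(I/Q) = -0.00920407 × (36981.7/716.236) = -0.475.

-0.475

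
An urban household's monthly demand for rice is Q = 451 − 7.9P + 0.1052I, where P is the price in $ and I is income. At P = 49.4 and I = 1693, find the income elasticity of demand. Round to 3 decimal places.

At P = 49.4, I = 1693: Q = 238.844.
Holding P constant, ∂Q/∂I = 0.1052.
η_I = (∂Q/∂I)·(I/Q) = 0.1052 × (1693/238.844) = 0.746.

0.746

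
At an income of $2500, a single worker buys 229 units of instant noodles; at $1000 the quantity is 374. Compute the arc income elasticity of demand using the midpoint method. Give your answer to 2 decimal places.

ΔQ = 374 − 229 = 145; midpoint Q̄ = (229 + 374)/2 = 301.5.
ΔI = 1000 − 2500 = -1500; midpoint Ī = (2500 + 1000)/2 = 1750.
η = (ΔQ/Q̄) ÷ (ΔI/Ī) = (145/301.5) ÷ (-1500/1750) = -0.56.

-0.56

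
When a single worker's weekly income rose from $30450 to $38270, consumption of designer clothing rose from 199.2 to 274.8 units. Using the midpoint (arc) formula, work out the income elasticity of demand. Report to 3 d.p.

1.402

ΔQ = 274.8 − 199.2 = 75.6; midpoint Q̄ = (199.2 + 274.8)/2 = 237.
ΔI = 38270 − 30450 = 7820; midpoint Ī = (30450 + 38270)/2 = 34360.
η = (ΔQ/Q̄) ÷ (ΔI/Ī) = (75.6/237) ÷ (7820/34360) = 1.402.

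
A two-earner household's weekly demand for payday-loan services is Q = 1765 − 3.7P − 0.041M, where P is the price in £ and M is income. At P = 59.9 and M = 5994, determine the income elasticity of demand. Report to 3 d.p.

At P = 59.9, M = 5994: Q = 1297.616.
Holding P constant, ∂Q/∂M = −0.041.
η_M = (∂Q/∂M)·(M/Q) = -0.041 × (5994/1297.616) = -0.189.

-0.189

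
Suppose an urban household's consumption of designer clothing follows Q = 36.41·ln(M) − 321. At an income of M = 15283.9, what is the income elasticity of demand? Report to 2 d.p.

At M = 15283.9: Q = 29.794.
dQ/dM = 36.41/M = 0.00238225 at this income.
η = (dQ/dM)·(M/Q) = 0.00238225 × (15283.9/29.794) = 1.22.

1.22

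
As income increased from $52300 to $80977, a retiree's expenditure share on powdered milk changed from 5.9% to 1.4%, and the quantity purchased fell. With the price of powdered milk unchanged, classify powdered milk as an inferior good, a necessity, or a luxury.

inferior good

Quantity demanded falls as income rises, so η < 0.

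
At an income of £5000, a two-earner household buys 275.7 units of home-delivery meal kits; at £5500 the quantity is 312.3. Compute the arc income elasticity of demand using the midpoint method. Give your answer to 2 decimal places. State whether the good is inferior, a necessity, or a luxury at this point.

ΔQ = 312.3 − 275.7 = 36.6; midpoint Q̄ = (275.7 + 312.3)/2 = 294.
ΔI = 5500 − 5000 = 500; midpoint Ī = (5000 + 5500)/2 = 5250.
η = (ΔQ/Q̄) ÷ (ΔI/Ī) = (36.6/294) ÷ (500/5250) = 1.31.
η > 1 ⇒ luxury.

1.31 (luxury)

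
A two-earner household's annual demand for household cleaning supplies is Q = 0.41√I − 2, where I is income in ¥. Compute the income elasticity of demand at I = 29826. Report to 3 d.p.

0.515

At I = 29826: Q = 68.808.
dQ/dI = 0.41/(2√I) = 0.00118702 at this income.
η = (dQ/dI)·(I/Q) = 0.00118702 × (29826/68.808) = 0.515.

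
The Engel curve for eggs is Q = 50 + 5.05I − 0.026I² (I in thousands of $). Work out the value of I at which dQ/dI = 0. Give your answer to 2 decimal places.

dQ/dI = 5.05 − 0.052I.
The good is inferior where dQ/dI < 0. Setting dQ/dI = 0 gives I = 5.05 / 0.052 = 97.12.

97.12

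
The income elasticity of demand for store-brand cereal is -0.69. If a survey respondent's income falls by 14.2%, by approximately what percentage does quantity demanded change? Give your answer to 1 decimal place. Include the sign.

%ΔQ ≈ η × %ΔI = -0.69 × (-14.2%) = 9.8%.

9.8%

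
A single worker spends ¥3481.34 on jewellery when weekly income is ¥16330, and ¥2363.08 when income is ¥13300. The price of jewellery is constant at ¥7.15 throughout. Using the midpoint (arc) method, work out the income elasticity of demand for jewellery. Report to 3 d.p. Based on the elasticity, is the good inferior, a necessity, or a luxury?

1.871 (luxury)

With a constant price, Q₁ = 3481.34/7.15 = 486.901 and Q₂ = 2363.08/7.15 = 330.501 (equivalently, work directly with expenditure since P cancels).
Midpoint %ΔQ = (2363.08 − 3481.34)/2922.21 = -0.38268; midpoint %ΔI = (13300 − 16330)/14815 = -0.20452.
η = -0.38268 / -0.20452 = 1.871.
η > 1 ⇒ luxury.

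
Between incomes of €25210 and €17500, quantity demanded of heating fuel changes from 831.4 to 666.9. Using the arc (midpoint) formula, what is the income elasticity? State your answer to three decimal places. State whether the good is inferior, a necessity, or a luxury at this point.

ΔQ = 666.9 − 831.4 = -164.5; midpoint Q̄ = (831.4 + 666.9)/2 = 749.15.
ΔI = 17500 − 25210 = -7710; midpoint Ī = (25210 + 17500)/2 = 21355.
η = (ΔQ/Q̄) ÷ (ΔI/Ī) = (-164.5/749.15) ÷ (-7710/21355) = 0.608.
0 < η < 1 ⇒ necessity.

0.608 (necessity)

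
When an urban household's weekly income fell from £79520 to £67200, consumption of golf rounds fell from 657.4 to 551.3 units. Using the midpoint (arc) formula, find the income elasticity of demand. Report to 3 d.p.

1.045

ΔQ = 551.3 − 657.4 = -106.1; midpoint Q̄ = (657.4 + 551.3)/2 = 604.35.
ΔI = 67200 − 79520 = -12320; midpoint Ī = (79520 + 67200)/2 = 73360.
η = (ΔQ/Q̄) ÷ (ΔI/Ī) = (-106.1/604.35) ÷ (-12320/73360) = 1.045.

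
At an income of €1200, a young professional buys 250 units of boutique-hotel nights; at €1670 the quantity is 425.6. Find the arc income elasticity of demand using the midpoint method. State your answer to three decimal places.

ΔQ = 425.6 − 250 = 175.6; midpoint Q̄ = (250 + 425.6)/2 = 337.8.
ΔI = 1670 − 1200 = 470; midpoint Ī = (1200 + 1670)/2 = 1435.
η = (ΔQ/Q̄) ÷ (ΔI/Ī) = (175.6/337.8) ÷ (470/1435) = 1.587.

1.587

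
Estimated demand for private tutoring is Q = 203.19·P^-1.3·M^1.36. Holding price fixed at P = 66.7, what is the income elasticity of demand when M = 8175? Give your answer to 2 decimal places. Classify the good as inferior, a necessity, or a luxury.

1.36 (luxury)

For a multiplicative demand Q = A·P^α·M^β, the income elasticity is β everywhere.
Here β = 1.36, so η = 1.36.
Since η > 1, this is a luxury.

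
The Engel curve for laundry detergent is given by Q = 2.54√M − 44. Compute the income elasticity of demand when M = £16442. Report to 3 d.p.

0.578

At M = 16442: Q = 281.695.
dQ/dM = 2.54/(2√M) = 0.00990436 at this income.
η = (dQ/dM)·(M/Q) = 0.00990436 × (16442/281.695) = 0.578.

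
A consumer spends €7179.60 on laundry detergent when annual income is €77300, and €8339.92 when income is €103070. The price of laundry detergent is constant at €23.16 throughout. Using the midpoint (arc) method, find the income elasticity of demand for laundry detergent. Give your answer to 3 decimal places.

With a constant price, Q₁ = 7179.60/23.16 = 310.000 and Q₂ = 8339.92/23.16 = 360.100 (equivalently, work directly with expenditure since P cancels).
Midpoint %ΔQ = (8339.92 − 7179.60)/7759.76 = 0.14953; midpoint %ΔI = (103070 − 77300)/90185 = 0.28575.
η = 0.14953 / 0.28575 = 0.523.

0.523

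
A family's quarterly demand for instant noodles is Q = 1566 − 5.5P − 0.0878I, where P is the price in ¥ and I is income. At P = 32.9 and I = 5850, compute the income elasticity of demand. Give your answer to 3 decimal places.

-0.589

At P = 32.9, I = 5850: Q = 871.420.
Holding P constant, ∂Q/∂I = −0.0878.
η_I = (∂Q/∂I)·(I/Q) = -0.0878 × (5850/871.420) = -0.589.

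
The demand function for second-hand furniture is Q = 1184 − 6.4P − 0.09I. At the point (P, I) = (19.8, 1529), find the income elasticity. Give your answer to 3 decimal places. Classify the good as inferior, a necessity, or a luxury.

At P = 19.8, I = 1529: Q = 919.670.
Holding P constant, ∂Q/∂I = −0.09.
η_I = (∂Q/∂I)·(I/Q) = -0.09 × (1529/919.670) = -0.150.
Since η < 0, this is an inferior good.

-0.150 (inferior good)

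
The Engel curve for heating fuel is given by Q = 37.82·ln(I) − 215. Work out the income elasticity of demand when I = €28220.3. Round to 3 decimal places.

0.219

At I = 28220.3: Q = 172.572.
dQ/dI = 37.82/I = 0.00134017 at this income.
η = (dQ/dI)·(I/Q) = 0.00134017 × (28220.3/172.572) = 0.219.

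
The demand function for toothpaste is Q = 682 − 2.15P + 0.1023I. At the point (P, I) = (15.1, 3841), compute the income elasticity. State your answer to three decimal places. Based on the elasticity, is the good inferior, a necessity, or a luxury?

0.377 (necessity)

At P = 15.1, I = 3841: Q = 1042.469.
Holding P constant, ∂Q/∂I = 0.1023.
η_I = (∂Q/∂I)·(I/Q) = 0.1023 × (3841/1042.469) = 0.377.
Since 0 < η < 1, this is a necessity.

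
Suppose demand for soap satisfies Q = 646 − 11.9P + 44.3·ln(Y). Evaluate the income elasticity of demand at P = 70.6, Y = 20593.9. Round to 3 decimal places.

At P = 70.6, Y = 20593.9: Q = 245.881.
Holding P constant, ∂Q/∂Y = 44.3/Y = 0.00215112.
η_Y = (∂Q/∂Y)·(Y/Q) = 0.00215112 × (20593.9/245.881) = 0.180.

0.180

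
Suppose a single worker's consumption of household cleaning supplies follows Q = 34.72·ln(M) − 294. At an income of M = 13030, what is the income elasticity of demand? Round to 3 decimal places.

At M = 13030: Q = 34.972.
dQ/dM = 34.72/M = 0.00266462 at this income.
η = (dQ/dM)·(M/Q) = 0.00266462 × (13030/34.972) = 0.993.

0.993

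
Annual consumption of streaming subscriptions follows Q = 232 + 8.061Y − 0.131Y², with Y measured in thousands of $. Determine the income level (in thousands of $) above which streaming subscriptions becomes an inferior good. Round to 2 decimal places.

30.77

dQ/dY = 8.061 − 0.262Y.
The good is inferior where dQ/dY < 0. Setting dQ/dY = 0 gives Y = 8.061 / 0.262 = 30.77.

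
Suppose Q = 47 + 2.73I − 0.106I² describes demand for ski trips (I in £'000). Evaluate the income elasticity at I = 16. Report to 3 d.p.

At I = 16: Q = 63.5440.
dQ/dI = 2.73 − 0.212I = -0.66200.
η = (dQ/dI)·(I/Q) = -0.66200 × (16/63.5440) = -0.167.

-0.167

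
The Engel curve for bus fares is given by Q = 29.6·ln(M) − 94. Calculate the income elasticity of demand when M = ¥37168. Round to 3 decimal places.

At M = 37168: Q = 217.487.
dQ/dM = 29.6/M = 0.000796384 at this income.
η = (dQ/dM)·(M/Q) = 0.000796384 × (37168/217.487) = 0.136.

0.136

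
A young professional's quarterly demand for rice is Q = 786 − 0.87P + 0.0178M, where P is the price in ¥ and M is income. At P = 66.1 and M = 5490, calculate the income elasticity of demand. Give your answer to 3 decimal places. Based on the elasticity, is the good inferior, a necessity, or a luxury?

At P = 66.1, M = 5490: Q = 826.215.
Holding P constant, ∂Q/∂M = 0.0178.
η_M = (∂Q/∂M)·(M/Q) = 0.0178 × (5490/826.215) = 0.118.
Since 0 < η < 1, this is a necessity.

0.118 (necessity)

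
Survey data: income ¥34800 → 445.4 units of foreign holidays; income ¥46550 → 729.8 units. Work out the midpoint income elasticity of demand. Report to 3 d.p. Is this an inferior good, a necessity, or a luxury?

ΔQ = 729.8 − 445.4 = 284.4; midpoint Q̄ = (445.4 + 729.8)/2 = 587.6.
ΔI = 46550 − 34800 = 11750; midpoint Ī = (34800 + 46550)/2 = 40675.
η = (ΔQ/Q̄) ÷ (ΔI/Ī) = (284.4/587.6) ÷ (11750/40675) = 1.675.
η > 1 ⇒ luxury.

1.675 (luxury)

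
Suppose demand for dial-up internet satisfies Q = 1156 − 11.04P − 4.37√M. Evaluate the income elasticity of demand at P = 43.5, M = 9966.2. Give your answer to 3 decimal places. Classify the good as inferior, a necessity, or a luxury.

-0.911 (inferior good)

At P = 43.5, M = 9966.2: Q = 239.499.
Holding P constant, ∂Q/∂M = -4.37/(2√M) = -0.021887.
η_M = (∂Q/∂M)·(M/Q) = -0.021887 × (9966.2/239.499) = -0.911.
Since η < 0, this is an inferior good.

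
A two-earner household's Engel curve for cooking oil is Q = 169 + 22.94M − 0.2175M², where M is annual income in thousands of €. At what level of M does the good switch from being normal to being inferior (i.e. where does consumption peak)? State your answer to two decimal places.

52.74

dQ/dM = 22.94 − 0.435M.
The good is inferior where dQ/dM < 0. Setting dQ/dM = 0 gives M = 22.94 / 0.435 = 52.74.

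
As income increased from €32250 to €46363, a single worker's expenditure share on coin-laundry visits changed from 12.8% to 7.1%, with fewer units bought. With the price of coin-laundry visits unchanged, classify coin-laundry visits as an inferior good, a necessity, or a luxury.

Quantity demanded falls as income rises, so η < 0.

inferior good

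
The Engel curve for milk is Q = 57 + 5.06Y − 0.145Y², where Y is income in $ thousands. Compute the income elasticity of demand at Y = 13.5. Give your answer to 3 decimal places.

0.156

At Y = 13.5: Q = 98.8837.
dQ/dY = 5.06 − 0.29Y = 1.14500.
η = (dQ/dY)·(Y/Q) = 1.14500 × (13.5/98.8837) = 0.156.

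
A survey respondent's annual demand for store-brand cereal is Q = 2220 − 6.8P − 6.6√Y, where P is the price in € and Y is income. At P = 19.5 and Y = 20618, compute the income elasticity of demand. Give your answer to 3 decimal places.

At P = 19.5, Y = 20618: Q = 1139.708.
Holding P constant, ∂Q/∂Y = -6.6/(2√Y) = -0.0229822.
η_Y = (∂Q/∂Y)·(Y/Q) = -0.0229822 × (20618/1139.708) = -0.416.

-0.416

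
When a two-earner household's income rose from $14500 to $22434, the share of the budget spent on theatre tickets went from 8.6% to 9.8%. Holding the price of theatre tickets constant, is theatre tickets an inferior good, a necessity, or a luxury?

luxury

The budget share rises as income rises, so η > 1.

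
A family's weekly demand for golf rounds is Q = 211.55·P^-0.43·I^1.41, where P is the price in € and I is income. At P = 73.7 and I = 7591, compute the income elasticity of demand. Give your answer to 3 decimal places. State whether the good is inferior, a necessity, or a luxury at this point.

1.410 (luxury)

For a multiplicative demand Q = A·P^α·I^β, the income elasticity is β everywhere.
Here β = 1.41, so η = 1.410.
Since η > 1, this is a luxury.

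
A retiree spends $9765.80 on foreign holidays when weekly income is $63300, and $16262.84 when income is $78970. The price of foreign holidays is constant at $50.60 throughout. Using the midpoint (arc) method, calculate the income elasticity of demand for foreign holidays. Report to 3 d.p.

With a constant price, Q₁ = 9765.80/50.60 = 193.000 and Q₂ = 16262.84/50.60 = 321.400 (equivalently, work directly with expenditure since P cancels).
Midpoint %ΔQ = (16262.84 − 9765.80)/13014.32 = 0.49922; midpoint %ΔI = (78970 − 63300)/71135 = 0.22029.
η = 0.49922 / 0.22029 = 2.266.

2.266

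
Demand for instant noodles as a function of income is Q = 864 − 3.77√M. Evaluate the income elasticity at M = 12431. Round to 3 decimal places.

At M = 12431: Q = 443.666.
dQ/dM = -3.77/(2√M) = -0.0169067 at this income.
η = (dQ/dM)·(M/Q) = -0.0169067 × (12431/443.666) = -0.474.

-0.474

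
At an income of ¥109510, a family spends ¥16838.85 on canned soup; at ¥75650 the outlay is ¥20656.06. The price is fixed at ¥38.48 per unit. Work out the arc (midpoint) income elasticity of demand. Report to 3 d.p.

-0.557

With a constant price, Q₁ = 16838.85/38.48 = 437.600 and Q₂ = 20656.06/38.48 = 536.800 (equivalently, work directly with expenditure since P cancels).
Midpoint %ΔQ = (20656.06 − 16838.85)/18747.46 = 0.20361; midpoint %ΔI = (75650 − 109510)/92580 = -0.36574.
η = 0.20361 / -0.36574 = -0.557.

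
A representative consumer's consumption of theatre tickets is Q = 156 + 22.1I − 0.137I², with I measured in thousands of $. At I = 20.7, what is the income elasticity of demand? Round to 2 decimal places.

At I = 20.7: Q = 554.7669.
dQ/dI = 22.1 − 0.274I = 16.42820.
η = (dQ/dI)·(I/Q) = 16.42820 × (20.7/554.7669) = 0.61.

0.61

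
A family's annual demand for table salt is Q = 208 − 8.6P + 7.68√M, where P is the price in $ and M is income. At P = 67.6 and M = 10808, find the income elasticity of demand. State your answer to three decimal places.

0.939

At P = 67.6, M = 10808: Q = 425.065.
Holding P constant, ∂Q/∂M = 7.68/(2√M) = 0.0369367.
η_M = (∂Q/∂M)·(M/Q) = 0.0369367 × (10808/425.065) = 0.939.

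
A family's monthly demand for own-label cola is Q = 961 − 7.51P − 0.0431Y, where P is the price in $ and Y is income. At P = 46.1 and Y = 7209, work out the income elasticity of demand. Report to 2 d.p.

At P = 46.1, Y = 7209: Q = 304.081.
Holding P constant, ∂Q/∂Y = −0.0431.
η_Y = (∂Q/∂Y)·(Y/Q) = -0.0431 × (7209/304.081) = -1.02.

-1.02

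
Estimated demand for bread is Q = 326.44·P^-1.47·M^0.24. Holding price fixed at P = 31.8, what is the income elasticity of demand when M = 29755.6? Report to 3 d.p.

0.240

For a multiplicative demand Q = A·P^α·M^β, the income elasticity is β everywhere.
Here β = 0.24, so η = 0.240.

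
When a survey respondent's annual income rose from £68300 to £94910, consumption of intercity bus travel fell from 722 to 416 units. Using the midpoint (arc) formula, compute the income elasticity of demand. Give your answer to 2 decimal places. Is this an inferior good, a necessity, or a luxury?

-1.65 (inferior good)

ΔQ = 416 − 722 = -306; midpoint Q̄ = (722 + 416)/2 = 569.
ΔI = 94910 − 68300 = 26610; midpoint Ī = (68300 + 94910)/2 = 81605.
η = (ΔQ/Q̄) ÷ (ΔI/Ī) = (-306/569) ÷ (26610/81605) = -1.65.
η < 0 ⇒ inferior good.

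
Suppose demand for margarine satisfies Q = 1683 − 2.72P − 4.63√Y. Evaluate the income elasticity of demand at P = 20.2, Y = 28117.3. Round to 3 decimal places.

At P = 20.2, Y = 28117.3: Q = 851.688.
Holding P constant, ∂Q/∂Y = -4.63/(2√Y) = -0.0138059.
η_Y = (∂Q/∂Y)·(Y/Q) = -0.0138059 × (28117.3/851.688) = -0.456.

-0.456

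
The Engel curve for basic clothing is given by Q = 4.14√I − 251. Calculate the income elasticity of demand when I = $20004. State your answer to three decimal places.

At I = 20004: Q = 334.543.
dQ/dI = 4.14/(2√I) = 0.0146356 at this income.
η = (dQ/dI)·(I/Q) = 0.0146356 × (20004/334.543) = 0.875.

0.875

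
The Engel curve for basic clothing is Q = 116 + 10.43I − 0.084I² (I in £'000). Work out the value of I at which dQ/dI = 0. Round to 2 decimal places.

dQ/dI = 10.43 − 0.168I.
The good is inferior where dQ/dI < 0. Setting dQ/dI = 0 gives I = 10.43 / 0.168 = 62.08.

62.08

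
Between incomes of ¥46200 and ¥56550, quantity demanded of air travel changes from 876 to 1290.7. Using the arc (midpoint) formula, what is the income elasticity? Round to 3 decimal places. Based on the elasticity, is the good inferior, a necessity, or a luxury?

ΔQ = 1290.7 − 876 = 414.7; midpoint Q̄ = (876 + 1290.7)/2 = 1083.35.
ΔI = 56550 − 46200 = 10350; midpoint Ī = (46200 + 56550)/2 = 51375.
η = (ΔQ/Q̄) ÷ (ΔI/Ī) = (414.7/1083.35) ÷ (10350/51375) = 1.900.
η > 1 ⇒ luxury.

1.900 (luxury)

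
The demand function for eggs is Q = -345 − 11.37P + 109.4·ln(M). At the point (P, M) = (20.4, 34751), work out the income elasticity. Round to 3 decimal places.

0.193

At P = 20.4, M = 34751: Q = 566.934.
Holding P constant, ∂Q/∂M = 109.4/M = 0.00314811.
η_M = (∂Q/∂M)·(M/Q) = 0.00314811 × (34751/566.934) = 0.193.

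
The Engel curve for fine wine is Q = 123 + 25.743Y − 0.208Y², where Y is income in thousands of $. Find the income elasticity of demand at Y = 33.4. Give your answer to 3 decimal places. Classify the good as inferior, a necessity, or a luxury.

0.527 (necessity)

At Y = 33.4: Q = 750.7797.
dQ/dY = 25.743 − 0.416Y = 11.84860.
η = (dQ/dY)·(Y/Q) = 11.84860 × (33.4/750.7797) = 0.527.
0 < η < 1 ⇒ necessity.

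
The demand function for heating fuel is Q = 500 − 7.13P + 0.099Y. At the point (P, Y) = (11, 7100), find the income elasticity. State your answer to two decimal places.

0.63

At P = 11, Y = 7100: Q = 1124.470.
Holding P constant, ∂Q/∂Y = 0.099.
η_Y = (∂Q/∂Y)·(Y/Q) = 0.099 × (7100/1124.470) = 0.63.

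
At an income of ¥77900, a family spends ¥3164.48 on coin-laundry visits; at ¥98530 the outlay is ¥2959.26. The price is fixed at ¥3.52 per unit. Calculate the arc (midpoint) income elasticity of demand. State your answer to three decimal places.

-0.287

With a constant price, Q₁ = 3164.48/3.52 = 899.000 and Q₂ = 2959.26/3.52 = 840.699 (equivalently, work directly with expenditure since P cancels).
Midpoint %ΔQ = (2959.26 − 3164.48)/3061.87 = -0.06702; midpoint %ΔI = (98530 − 77900)/88215 = 0.23386.
η = -0.06702 / 0.23386 = -0.287.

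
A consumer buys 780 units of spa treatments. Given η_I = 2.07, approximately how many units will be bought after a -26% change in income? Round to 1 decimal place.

%ΔQ ≈ η × %ΔI = 2.07 × (-26%) = -53.82%.
New Q ≈ 780 × (1 − 0.5382) = 360.2.

360.2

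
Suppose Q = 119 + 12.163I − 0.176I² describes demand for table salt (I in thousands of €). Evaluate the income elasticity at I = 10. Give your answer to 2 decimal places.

0.39

At I = 10: Q = 223.0300.
dQ/dI = 12.163 − 0.352I = 8.64300.
η = (dQ/dI)·(I/Q) = 8.64300 × (10/223.0300) = 0.39.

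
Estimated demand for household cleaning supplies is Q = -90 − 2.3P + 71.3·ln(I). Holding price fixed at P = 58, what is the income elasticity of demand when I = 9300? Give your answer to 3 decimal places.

At P = 58, I = 9300: Q = 428.123.
Holding P constant, ∂Q/∂I = 71.3/I = 0.00766667.
η_I = (∂Q/∂I)·(I/Q) = 0.00766667 × (9300/428.123) = 0.167.

0.167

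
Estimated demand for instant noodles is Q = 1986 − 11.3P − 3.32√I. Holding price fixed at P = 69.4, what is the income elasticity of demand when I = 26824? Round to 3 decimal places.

At P = 69.4, I = 26824: Q = 658.029.
Holding P constant, ∂Q/∂I = -3.32/(2√I) = -0.0101355.
η_I = (∂Q/∂I)·(I/Q) = -0.0101355 × (26824/658.029) = -0.413.

-0.413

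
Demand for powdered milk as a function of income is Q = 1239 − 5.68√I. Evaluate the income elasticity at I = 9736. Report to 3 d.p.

-0.413

At I = 9736: Q = 678.548.
dQ/dI = -5.68/(2√I) = -0.0287825 at this income.
η = (dQ/dI)·(I/Q) = -0.0287825 × (9736/678.548) = -0.413.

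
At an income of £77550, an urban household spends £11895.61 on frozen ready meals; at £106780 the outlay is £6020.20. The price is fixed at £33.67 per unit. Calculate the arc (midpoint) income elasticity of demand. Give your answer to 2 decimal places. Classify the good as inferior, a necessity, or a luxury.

With a constant price, Q₁ = 11895.61/33.67 = 353.300 and Q₂ = 6020.20/33.67 = 178.800 (equivalently, work directly with expenditure since P cancels).
Midpoint %ΔQ = (6020.20 − 11895.61)/8957.91 = -0.65589; midpoint %ΔI = (106780 − 77550)/92165 = 0.31715.
η = -0.65589 / 0.31715 = -2.07.
η < 0 ⇒ inferior good.

-2.07 (inferior good)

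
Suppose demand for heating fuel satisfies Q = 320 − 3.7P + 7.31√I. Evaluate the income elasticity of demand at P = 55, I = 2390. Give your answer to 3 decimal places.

At P = 55, I = 2390: Q = 473.869.
Holding P constant, ∂Q/∂I = 7.31/(2√I) = 0.0747633.
η_I = (∂Q/∂I)·(I/Q) = 0.0747633 × (2390/473.869) = 0.377.

0.377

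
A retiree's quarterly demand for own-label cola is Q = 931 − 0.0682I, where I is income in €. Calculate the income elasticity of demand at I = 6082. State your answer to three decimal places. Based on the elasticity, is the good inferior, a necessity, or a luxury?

At I = 6082: Q = 516.208.
dQ/dI = −0.0682.
η = (dQ/dI)·(I/Q) = -0.0682 × (6082/516.208) = -0.804.
Since η < 0, the good is an inferior good.

-0.804 (inferior good)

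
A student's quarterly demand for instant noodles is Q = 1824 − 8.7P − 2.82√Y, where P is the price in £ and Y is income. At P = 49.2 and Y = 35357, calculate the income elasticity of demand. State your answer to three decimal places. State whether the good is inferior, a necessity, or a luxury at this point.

At P = 49.2, Y = 35357: Q = 865.703.
Holding P constant, ∂Q/∂Y = -2.82/(2√Y) = -0.00749862.
η_Y = (∂Q/∂Y)·(Y/Q) = -0.00749862 × (35357/865.703) = -0.306.
Since η < 0, this is an inferior good.

-0.306 (inferior good)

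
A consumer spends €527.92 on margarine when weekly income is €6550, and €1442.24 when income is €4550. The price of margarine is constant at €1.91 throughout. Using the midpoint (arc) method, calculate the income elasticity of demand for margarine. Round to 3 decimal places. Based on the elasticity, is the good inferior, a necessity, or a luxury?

With a constant price, Q₁ = 527.92/1.91 = 276.398 and Q₂ = 1442.24/1.91 = 755.099 (equivalently, work directly with expenditure since P cancels).
Midpoint %ΔQ = (1442.24 − 527.92)/985.08 = 0.92817; midpoint %ΔI = (4550 − 6550)/5550 = -0.36036.
η = 0.92817 / -0.36036 = -2.576.
η < 0 ⇒ inferior good.

-2.576 (inferior good)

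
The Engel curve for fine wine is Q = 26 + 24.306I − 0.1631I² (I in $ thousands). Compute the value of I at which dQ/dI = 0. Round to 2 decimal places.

dQ/dI = 24.306 − 0.3262I.
The good is inferior where dQ/dI < 0. Setting dQ/dI = 0 gives I = 24.306 / 0.3262 = 74.51.

74.51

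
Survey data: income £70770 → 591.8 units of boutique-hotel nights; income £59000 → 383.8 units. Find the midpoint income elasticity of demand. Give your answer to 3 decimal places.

ΔQ = 383.8 − 591.8 = -208; midpoint Q̄ = (591.8 + 383.8)/2 = 487.8.
ΔI = 59000 − 70770 = -11770; midpoint Ī = (70770 + 59000)/2 = 64885.
η = (ΔQ/Q̄) ÷ (ΔI/Ī) = (-208/487.8) ÷ (-11770/64885) = 2.351.

2.351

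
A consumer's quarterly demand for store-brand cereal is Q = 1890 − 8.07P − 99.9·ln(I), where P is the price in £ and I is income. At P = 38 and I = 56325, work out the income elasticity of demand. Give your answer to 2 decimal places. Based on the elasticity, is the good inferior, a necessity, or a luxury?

At P = 38, I = 56325: Q = 490.545.
Holding P constant, ∂Q/∂I = -99.9/I = -0.00177364.
η_I = (∂Q/∂I)·(I/Q) = -0.00177364 × (56325/490.545) = -0.20.
Since η < 0, this is an inferior good.

-0.20 (inferior good)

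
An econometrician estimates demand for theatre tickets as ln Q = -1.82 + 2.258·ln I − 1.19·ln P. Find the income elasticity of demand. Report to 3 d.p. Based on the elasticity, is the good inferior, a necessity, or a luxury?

In a log-linear demand, the coefficient on ln I is the income elasticity.
So η = 2.258.
η > 1 ⇒ luxury.

2.258 (luxury)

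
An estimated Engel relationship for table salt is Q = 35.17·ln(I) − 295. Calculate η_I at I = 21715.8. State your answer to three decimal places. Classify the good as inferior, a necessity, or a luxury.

0.626 (necessity)

At I = 21715.8: Q = 56.200.
dQ/dI = 35.17/I = 0.00161956 at this income.
η = (dQ/dI)·(I/Q) = 0.00161956 × (21715.8/56.200) = 0.626.
Since 0 < η < 1, the good is a necessity.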